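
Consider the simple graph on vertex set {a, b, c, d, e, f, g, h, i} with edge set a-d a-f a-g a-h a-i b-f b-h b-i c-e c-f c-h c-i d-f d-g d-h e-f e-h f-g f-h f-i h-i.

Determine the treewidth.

A width-3 tree decomposition is:
Bags: B1 = {a, d, f, g}  B2 = {a, d, f, h}  B3 = {a, f, h, i}  B4 = {c, f, h, i}  B5 = {c, e, f, h}  B6 = {b, f, h, i}
Tree: B1–B2, B2–B3, B3–B4, B4–B5, B4–B6
Each bag holds 4 vertices, so the decomposition has width 3, which upper-bounds the treewidth. Conversely, {a, d, f, g} is a clique of size 4, and the vertices of any clique must share a bag in every tree decomposition; so some bag has ≥ 4 vertices and tw(G) ≥ 3. Combining the bounds, tw(G) = 3.

3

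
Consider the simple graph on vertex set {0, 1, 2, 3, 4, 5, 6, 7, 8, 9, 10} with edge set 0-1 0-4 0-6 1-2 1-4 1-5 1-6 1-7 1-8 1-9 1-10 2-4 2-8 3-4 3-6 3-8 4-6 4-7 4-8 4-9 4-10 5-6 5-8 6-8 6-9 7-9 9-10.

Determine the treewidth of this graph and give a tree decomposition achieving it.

Treewidth 3.
Bags: B1 = {1, 4, 6, 9}  B2 = {1, 4, 6, 8}  B3 = {1, 2, 4, 8}  B4 = {1, 4, 7, 9}  B5 = {1, 5, 6, 8}  B6 = {1, 4, 9, 10}  B7 = {3, 4, 6, 8}  B8 = {0, 1, 4, 6}
Tree: B1–B2, B2–B3, B1–B4, B2–B5, B4–B6, B2–B7, B2–B8

Every bag has size at most 4, so the width is 4 − 1 = 3 and tw(G) ≤ 3. On the other hand G contains the 4-clique {1, 2, 4, 8}. A clique must lie in a single bag of any decomposition, so no decomposition can have width below 3. Combining the bounds, tw(G) = 3.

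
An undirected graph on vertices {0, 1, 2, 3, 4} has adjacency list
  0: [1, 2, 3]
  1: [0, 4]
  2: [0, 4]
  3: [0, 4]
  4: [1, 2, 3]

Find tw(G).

A width-2 tree decomposition is:
Bags: B1 = {0, 1, 4}  B2 = {0, 3, 4}  B3 = {0, 2, 4}
Tree: B1–B2, B2–B3
The largest bag has 3 vertices, giving width 2; this decomposition certifies tw(G) ≤ 2. The edges 4–1–0–3–4 form a cycle, so G is not a tree and its treewidth is at least 2. Therefore the treewidth is 2.

2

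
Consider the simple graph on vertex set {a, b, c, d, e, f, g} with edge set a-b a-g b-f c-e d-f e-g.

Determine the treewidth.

A width-1 tree decomposition is:
Bags: B1 = {c, e}  B2 = {e, g}  B3 = {a, g}  B4 = {a, b}  B5 = {b, f}  B6 = {d, f}
Tree: B1–B2, B2–B3, B3–B4, B4–B5, B5–B6
Every bag has size at most 2, so the width is 2 − 1 = 1 and tw(G) ≤ 1. Since G has at least one edge (e.g. c–e), it is not an edgeless graph, so tw(G) ≥ 1. Hence tw(G) = 1 exactly.

1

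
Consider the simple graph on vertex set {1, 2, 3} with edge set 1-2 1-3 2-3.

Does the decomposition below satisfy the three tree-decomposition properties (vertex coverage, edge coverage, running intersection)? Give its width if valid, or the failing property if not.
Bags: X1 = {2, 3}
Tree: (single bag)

No — vertex 1 appears in no bag.

A tree decomposition must satisfy three properties: every vertex lies in some bag; for every edge, both endpoints lie together in some bag; and for every vertex, the bags containing it form a connected subtree. Here vertex 1 appears in no bag, so the decomposition is invalid.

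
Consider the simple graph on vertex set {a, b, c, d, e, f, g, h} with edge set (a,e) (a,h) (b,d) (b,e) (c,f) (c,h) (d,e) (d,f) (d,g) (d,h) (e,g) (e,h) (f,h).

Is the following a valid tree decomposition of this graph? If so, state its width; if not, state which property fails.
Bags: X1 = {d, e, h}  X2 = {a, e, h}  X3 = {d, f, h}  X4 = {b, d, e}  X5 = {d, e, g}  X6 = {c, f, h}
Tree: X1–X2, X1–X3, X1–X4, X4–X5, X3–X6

Checking the three conditions: (i) the bags cover all of {a, b, c, d, e, f, g, h}; (ii) for each edge, some bag contains both endpoints; (iii) the bags containing any fixed vertex form a subtree. All hold, so the decomposition is valid with width 3 − 1 = 2.

Yes; width 2.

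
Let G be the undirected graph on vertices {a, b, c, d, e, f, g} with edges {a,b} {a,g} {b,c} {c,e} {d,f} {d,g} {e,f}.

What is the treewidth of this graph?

A width-2 tree decomposition is:
Bags: B1 = {d, e, f}  B2 = {d, e, g}  B3 = {a, e, g}  B4 = {a, b, e}  B5 = {b, c, e}
Tree: B1–B2, B2–B3, B3–B4, B4–B5
Every bag has size at most 3, so the width is 3 − 1 = 2 and tw(G) ≤ 2. For the lower bound, G contains the cycle e–f–d–g–a–b–c–e, so G is not a forest; only forests have treewidth ≤ 1, hence tw(G) ≥ 2. Combining the bounds, tw(G) = 2.

2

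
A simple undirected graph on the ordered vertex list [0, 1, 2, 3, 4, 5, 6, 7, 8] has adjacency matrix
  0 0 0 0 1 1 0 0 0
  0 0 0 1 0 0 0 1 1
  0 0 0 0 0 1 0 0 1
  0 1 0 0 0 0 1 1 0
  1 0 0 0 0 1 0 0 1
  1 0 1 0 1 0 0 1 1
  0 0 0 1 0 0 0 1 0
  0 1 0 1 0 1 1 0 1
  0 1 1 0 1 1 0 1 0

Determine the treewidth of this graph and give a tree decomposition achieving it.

The largest bag has 3 vertices, giving width 2; this decomposition certifies tw(G) ≤ 2. For the lower bound, the 3 vertices {1, 7, 8} are pairwise adjacent, and any tree decomposition puts a clique entirely inside one bag — forcing width ≥ 2. The upper and lower bounds meet at 2, so that is the treewidth.

Treewidth 2.
One such decomposition:
Bags: B1 = {2, 5, 8}  B2 = {5, 7, 8}  B3 = {1, 7, 8}  B4 = {1, 3, 7}  B5 = {4, 5, 8}  B6 = {0, 4, 5}  B7 = {3, 6, 7}
Tree: B1–B2, B2–B3, B3–B4, B1–B5, B5–B6, B4–B7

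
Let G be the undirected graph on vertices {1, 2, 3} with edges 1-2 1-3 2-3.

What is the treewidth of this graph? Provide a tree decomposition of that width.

Treewidth 2.
One optimal decomposition is:
Bags: B1 = {1, 2, 3}
Tree: (single bag)

A single bag containing all 3 vertices is trivially a valid decomposition of width 2. Conversely, {1, 2, 3} is a clique of size 3, and the vertices of any clique must share a bag in every tree decomposition; so some bag has ≥ 3 vertices and tw(G) ≥ 2. Combining the bounds, tw(G) = 2.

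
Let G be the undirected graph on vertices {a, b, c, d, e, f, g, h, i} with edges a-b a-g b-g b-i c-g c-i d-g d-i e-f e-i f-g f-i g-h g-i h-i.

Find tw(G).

2

A width-2 tree decomposition is:
Bags: B1 = {d, g, i}  B2 = {c, g, i}  B3 = {b, g, i}  B4 = {g, h, i}  B5 = {f, g, i}  B6 = {a, b, g}  B7 = {e, f, i}
Tree: B1–B2, B1–B3, B1–B4, B2–B5, B3–B6, B5–B7
Each bag holds 3 vertices, so the decomposition has width 2, which upper-bounds the treewidth. On the other hand G contains the 3-clique {a, b, g}. A clique must lie in a single bag of any decomposition, so no decomposition can have width below 2. The upper and lower bounds meet at 2, so that is the treewidth.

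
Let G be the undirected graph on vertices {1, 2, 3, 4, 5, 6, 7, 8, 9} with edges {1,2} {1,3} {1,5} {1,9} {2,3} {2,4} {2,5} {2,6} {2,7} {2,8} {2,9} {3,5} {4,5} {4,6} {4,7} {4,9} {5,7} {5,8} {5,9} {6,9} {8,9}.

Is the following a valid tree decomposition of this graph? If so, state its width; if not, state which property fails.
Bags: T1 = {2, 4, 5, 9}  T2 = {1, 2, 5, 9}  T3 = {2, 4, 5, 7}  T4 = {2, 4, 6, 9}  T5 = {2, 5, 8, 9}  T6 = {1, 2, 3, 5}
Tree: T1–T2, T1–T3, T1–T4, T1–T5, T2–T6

Every vertex of G appears in some bag (union = {1, 2, 3, 4, 5, 6, 7, 8, 9}); every edge is covered by a bag; and for each vertex v the set of bags containing v is connected in the bag tree. The decomposition is therefore valid. The largest bag has 4 vertices, so the width is 3.

Yes; width 3.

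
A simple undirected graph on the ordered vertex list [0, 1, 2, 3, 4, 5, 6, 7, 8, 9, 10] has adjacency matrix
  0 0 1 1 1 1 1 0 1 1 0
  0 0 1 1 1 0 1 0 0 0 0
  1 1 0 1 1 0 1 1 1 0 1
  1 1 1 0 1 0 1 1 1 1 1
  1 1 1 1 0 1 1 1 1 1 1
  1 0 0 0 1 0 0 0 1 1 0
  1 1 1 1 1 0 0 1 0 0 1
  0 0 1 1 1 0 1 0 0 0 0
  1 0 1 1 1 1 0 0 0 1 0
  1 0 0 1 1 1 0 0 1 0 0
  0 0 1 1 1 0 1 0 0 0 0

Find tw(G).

A width-4 tree decomposition is:
Bags: B1 = {0, 2, 3, 4, 6}  B2 = {0, 2, 3, 4, 8}  B3 = {0, 3, 4, 8, 9}  B4 = {1, 2, 3, 4, 6}  B5 = {0, 4, 5, 8, 9}  B6 = {2, 3, 4, 6, 10}  B7 = {2, 3, 4, 6, 7}
Tree: B1–B2, B2–B3, B1–B4, B3–B5, B1–B6, B4–B7
Each bag holds 5 vertices, so the decomposition has width 4, which upper-bounds the treewidth. Conversely, {0, 3, 4, 8, 9} is a clique of size 5, and the vertices of any clique must share a bag in every tree decomposition; so some bag has ≥ 5 vertices and tw(G) ≥ 4. The upper and lower bounds meet at 4, so that is the treewidth.

4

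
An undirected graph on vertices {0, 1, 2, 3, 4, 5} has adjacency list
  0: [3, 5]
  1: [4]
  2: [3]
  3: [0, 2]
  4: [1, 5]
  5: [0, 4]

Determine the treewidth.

A width-1 tree decomposition is:
Bags: B1 = {2, 3}  B2 = {0, 3}  B3 = {0, 5}  B4 = {4, 5}  B5 = {1, 4}
Tree: B1–B2, B2–B3, B3–B4, B4–B5
The largest bag has 2 vertices, giving width 1; this decomposition certifies tw(G) ≤ 1. G has an edge, so its treewidth is at least 1. Combining the bounds, tw(G) = 1.

1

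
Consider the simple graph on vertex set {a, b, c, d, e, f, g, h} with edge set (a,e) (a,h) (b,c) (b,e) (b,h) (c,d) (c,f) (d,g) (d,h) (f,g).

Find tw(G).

2

A width-2 tree decomposition is:
Bags: B1 = {a, b, e}  B2 = {a, b, h}  B3 = {b, c, h}  B4 = {c, d, h}  B5 = {c, d, f}  B6 = {d, f, g}
Tree: B1–B2, B2–B3, B3–B4, B4–B5, B5–B6
Each bag holds 3 vertices, so the decomposition has width 2, which upper-bounds the treewidth. For the lower bound, G contains the cycle e–a–h–b–e, so G is not a forest; only forests have treewidth ≤ 1, hence tw(G) ≥ 2. The upper and lower bounds meet at 2, so that is the treewidth.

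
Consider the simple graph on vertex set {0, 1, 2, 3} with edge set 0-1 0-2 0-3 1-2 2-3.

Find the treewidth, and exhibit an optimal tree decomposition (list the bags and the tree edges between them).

Each bag holds 3 vertices, so the decomposition has width 2, which upper-bounds the treewidth. For the lower bound, the 3 vertices {0, 1, 2} are pairwise adjacent, and any tree decomposition puts a clique entirely inside one bag — forcing width ≥ 2. Combining the bounds, tw(G) = 2.

Treewidth 2.
One such decomposition:
Bags: B1 = {0, 1, 2}  B2 = {0, 2, 3}
Tree: B1–B2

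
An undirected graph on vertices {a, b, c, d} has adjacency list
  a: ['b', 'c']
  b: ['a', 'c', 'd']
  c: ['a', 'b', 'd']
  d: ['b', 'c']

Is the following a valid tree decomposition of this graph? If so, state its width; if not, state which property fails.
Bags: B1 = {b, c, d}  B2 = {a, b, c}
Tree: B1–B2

Checking the three conditions: (i) the bags cover all of {a, b, c, d}; (ii) for each edge, some bag contains both endpoints; (iii) the bags containing any fixed vertex form a subtree. All hold, so the decomposition is valid with width 3 − 1 = 2.

Yes; width 2.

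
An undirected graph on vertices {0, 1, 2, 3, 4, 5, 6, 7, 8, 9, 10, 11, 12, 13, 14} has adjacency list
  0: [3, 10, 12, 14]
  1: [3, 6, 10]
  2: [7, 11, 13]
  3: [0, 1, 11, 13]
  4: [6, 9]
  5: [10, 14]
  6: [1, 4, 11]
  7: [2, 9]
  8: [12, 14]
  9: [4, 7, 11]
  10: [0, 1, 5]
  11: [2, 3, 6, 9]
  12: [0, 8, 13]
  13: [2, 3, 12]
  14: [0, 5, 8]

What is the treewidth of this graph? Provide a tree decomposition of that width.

Treewidth 3.
Bags: B1 = {4, 6, 7, 9}  B2 = {6, 7, 9, 11}  B3 = {2, 6, 7, 11}  B4 = {1, 2, 6, 11}  B5 = {1, 2, 3, 11}  B6 = {1, 2, 3, 13}  B7 = {1, 3, 10, 13}  B8 = {0, 3, 10, 13}  B9 = {0, 10, 12, 13}  B10 = {0, 5, 10, 12}  B11 = {0, 5, 12, 14}  B12 = {5, 8, 12, 14}
Tree: B1–B2, B2–B3, B3–B4, B4–B5, B5–B6, B6–B7, B7–B8, B8–B9, B9–B10, B10–B11, B11–B12

Each bag holds 4 vertices, so the decomposition has width 3, which upper-bounds the treewidth. For the lower bound: the 4 vertex sets {4,7,9}, {6}, {11}, {1,2,3,13} are disjoint, each induces a connected subgraph, and every pair is joined by at least one edge of G. Contracting each set to a single vertex therefore yields K_{4} as a minor, and since treewidth is minor-monotone, tw(G) ≥ tw(K_{4}) = 3. The upper and lower bounds meet at 3, so that is the treewidth.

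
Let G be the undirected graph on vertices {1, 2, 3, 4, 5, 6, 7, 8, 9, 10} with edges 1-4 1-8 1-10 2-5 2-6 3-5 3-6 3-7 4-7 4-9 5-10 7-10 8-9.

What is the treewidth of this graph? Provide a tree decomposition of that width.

Treewidth 2.
One such decomposition:
Bags: B1 = {4, 8, 9}  B2 = {1, 4, 8}  B3 = {1, 4, 7}  B4 = {1, 7, 10}  B5 = {3, 7, 10}  B6 = {3, 5, 10}  B7 = {3, 5, 6}  B8 = {2, 5, 6}
Tree: B1–B2, B2–B3, B3–B4, B4–B5, B5–B6, B6–B7, B7–B8

Every bag has size at most 3, so the width is 3 − 1 = 2 and tw(G) ≤ 2. Since 9–8–1–4–9 is a cycle in G, G is not acyclic. Forests are exactly the graphs of treewidth ≤ 1, so tw(G) ≥ 2. The upper and lower bounds meet at 2, so that is the treewidth.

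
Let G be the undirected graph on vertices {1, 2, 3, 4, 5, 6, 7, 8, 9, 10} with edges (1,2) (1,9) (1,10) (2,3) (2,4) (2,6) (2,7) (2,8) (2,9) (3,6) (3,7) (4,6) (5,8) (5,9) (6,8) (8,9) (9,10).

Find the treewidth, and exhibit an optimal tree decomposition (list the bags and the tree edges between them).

Treewidth 2.
One optimal decomposition is:
Bags: B1 = {2, 6, 8}  B2 = {2, 8, 9}  B3 = {1, 2, 9}  B4 = {2, 3, 6}  B5 = {5, 8, 9}  B6 = {2, 4, 6}  B7 = {2, 3, 7}  B8 = {1, 9, 10}
Tree: B1–B2, B2–B3, B1–B4, B2–B5, B1–B6, B4–B7, B3–B8

Each bag holds 3 vertices, so the decomposition has width 2, which upper-bounds the treewidth. Conversely, {1, 2, 9} is a clique of size 3, and the vertices of any clique must share a bag in every tree decomposition; so some bag has ≥ 3 vertices and tw(G) ≥ 2. Hence tw(G) = 2 exactly.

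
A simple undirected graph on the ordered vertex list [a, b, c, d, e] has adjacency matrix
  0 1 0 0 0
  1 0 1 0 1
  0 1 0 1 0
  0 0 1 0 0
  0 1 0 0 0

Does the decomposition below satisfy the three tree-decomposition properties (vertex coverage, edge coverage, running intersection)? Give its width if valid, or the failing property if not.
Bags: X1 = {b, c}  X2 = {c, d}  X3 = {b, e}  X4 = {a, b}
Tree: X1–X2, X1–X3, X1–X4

Yes; width 1.

Every vertex of G appears in some bag (union = {a, b, c, d, e}); every edge is covered by a bag; and for each vertex v the set of bags containing v is connected in the bag tree. The decomposition is therefore valid. The largest bag has 2 vertices, so the width is 1.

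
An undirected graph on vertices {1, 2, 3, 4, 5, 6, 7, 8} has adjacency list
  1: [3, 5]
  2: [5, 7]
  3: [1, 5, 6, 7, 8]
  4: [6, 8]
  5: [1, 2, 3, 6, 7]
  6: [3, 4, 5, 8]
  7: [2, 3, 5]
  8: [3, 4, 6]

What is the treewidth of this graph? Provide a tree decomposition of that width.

The largest bag has 3 vertices, giving width 2; this decomposition certifies tw(G) ≤ 2. Conversely, {2, 5, 7} is a clique of size 3, and the vertices of any clique must share a bag in every tree decomposition; so some bag has ≥ 3 vertices and tw(G) ≥ 2. Combining the bounds, tw(G) = 2.

Treewidth 2.
One optimal decomposition is:
Bags: B1 = {3, 6, 8}  B2 = {3, 5, 6}  B3 = {1, 3, 5}  B4 = {3, 5, 7}  B5 = {2, 5, 7}  B6 = {4, 6, 8}
Tree: B1–B2, B2–B3, B2–B4, B4–B5, B1–B6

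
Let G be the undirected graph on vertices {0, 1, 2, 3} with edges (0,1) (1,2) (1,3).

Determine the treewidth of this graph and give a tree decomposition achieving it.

Each bag holds 2 vertices, so the decomposition has width 1, which upper-bounds the treewidth. Since G has at least one edge (e.g. 1–2), it is not an edgeless graph, so tw(G) ≥ 1. The upper and lower bounds meet at 1, so that is the treewidth.

Treewidth 1.
Bags: B1 = {1, 2}  B2 = {0, 1}  B3 = {1, 3}
Tree: B1–B2, B1–B3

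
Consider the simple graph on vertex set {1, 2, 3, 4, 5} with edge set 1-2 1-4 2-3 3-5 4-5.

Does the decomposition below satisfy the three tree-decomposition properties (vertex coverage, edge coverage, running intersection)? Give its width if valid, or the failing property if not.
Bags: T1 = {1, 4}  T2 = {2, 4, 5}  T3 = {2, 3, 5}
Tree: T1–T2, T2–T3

No — edge (2,1) lies in no bag.

A tree decomposition must satisfy three properties: every vertex lies in some bag; for every edge, both endpoints lie together in some bag; and for every vertex, the bags containing it form a connected subtree. Here edge (2,1) lies in no bag, so the decomposition is invalid.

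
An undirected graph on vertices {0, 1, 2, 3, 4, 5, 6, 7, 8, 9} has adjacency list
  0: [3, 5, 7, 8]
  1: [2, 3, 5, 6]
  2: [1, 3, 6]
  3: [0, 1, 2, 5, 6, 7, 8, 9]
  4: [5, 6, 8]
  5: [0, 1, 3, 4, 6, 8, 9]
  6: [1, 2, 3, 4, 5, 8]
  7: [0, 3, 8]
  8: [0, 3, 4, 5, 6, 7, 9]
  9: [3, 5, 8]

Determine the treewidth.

A width-3 tree decomposition is:
Bags: B1 = {3, 5, 6, 8}  B2 = {4, 5, 6, 8}  B3 = {1, 3, 5, 6}  B4 = {1, 2, 3, 6}  B5 = {0, 3, 5, 8}  B6 = {3, 5, 8, 9}  B7 = {0, 3, 7, 8}
Tree: B1–B2, B1–B3, B3–B4, B1–B5, B1–B6, B5–B7
Every bag has size at most 4, so the width is 4 − 1 = 3 and tw(G) ≤ 3. On the other hand G contains the 4-clique {1, 2, 3, 6}. A clique must lie in a single bag of any decomposition, so no decomposition can have width below 3. The upper and lower bounds meet at 3, so that is the treewidth.

3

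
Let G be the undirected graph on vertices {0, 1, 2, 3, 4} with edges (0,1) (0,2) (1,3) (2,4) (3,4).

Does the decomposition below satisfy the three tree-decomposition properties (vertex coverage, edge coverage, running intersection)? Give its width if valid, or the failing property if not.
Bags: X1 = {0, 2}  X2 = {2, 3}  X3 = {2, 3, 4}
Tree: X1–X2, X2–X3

A tree decomposition must satisfy three properties: every vertex lies in some bag; for every edge, both endpoints lie together in some bag; and for every vertex, the bags containing it form a connected subtree. Here vertex 1 appears in no bag, so the decomposition is invalid.

No — vertex 1 appears in no bag.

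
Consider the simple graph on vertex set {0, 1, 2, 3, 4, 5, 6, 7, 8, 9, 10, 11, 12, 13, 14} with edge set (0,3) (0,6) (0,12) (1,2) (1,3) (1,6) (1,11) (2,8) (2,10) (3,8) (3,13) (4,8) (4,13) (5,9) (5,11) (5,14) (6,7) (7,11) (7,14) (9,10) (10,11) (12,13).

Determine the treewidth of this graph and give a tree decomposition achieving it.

Treewidth 3.
One optimal decomposition is:
Bags: B1 = {5, 9, 10, 14}  B2 = {5, 10, 11, 14}  B3 = {7, 10, 11, 14}  B4 = {2, 7, 10, 11}  B5 = {1, 2, 7, 11}  B6 = {1, 2, 6, 7}  B7 = {1, 2, 6, 8}  B8 = {1, 3, 6, 8}  B9 = {0, 3, 6, 8}  B10 = {0, 3, 4, 8}  B11 = {0, 3, 4, 13}  B12 = {0, 4, 12, 13}
Tree: B1–B2, B2–B3, B3–B4, B4–B5, B5–B6, B6–B7, B7–B8, B8–B9, B9–B10, B10–B11, B11–B12

Every bag has size at most 4, so the width is 4 − 1 = 3 and tw(G) ≤ 3. For the lower bound: the 4 vertex sets {5,9,14}, {10}, {11}, {1,2,6,7} are disjoint, each induces a connected subgraph, and every pair is joined by at least one edge of G. Contracting each set to a single vertex therefore yields K_{4} as a minor, and since treewidth is minor-monotone, tw(G) ≥ tw(K_{4}) = 3. Therefore the treewidth is 3.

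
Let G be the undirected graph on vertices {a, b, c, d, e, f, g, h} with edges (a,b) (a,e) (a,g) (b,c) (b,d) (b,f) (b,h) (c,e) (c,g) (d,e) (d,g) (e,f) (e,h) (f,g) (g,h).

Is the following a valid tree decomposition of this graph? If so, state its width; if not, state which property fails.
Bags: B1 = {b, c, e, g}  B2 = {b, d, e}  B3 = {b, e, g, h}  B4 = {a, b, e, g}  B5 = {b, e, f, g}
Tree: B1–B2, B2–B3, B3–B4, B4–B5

A tree decomposition must satisfy three properties: every vertex lies in some bag; for every edge, both endpoints lie together in some bag; and for every vertex, the bags containing it form a connected subtree. Here edge (g,d) lies in no bag, so the decomposition is invalid.

No — edge (g,d) lies in no bag.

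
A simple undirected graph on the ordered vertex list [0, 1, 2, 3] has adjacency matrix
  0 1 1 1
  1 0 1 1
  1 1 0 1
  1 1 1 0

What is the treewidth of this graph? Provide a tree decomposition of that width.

With just one bag of size 4, the width is 4 − 1 = 3, so tw(G) ≤ 3. Conversely, {0, 1, 2, 3} is a clique of size 4, and the vertices of any clique must share a bag in every tree decomposition; so some bag has ≥ 4 vertices and tw(G) ≥ 3. Therefore the treewidth is 3.

Treewidth 3.
Bags: B1 = {0, 1, 2, 3}
Tree: (single bag)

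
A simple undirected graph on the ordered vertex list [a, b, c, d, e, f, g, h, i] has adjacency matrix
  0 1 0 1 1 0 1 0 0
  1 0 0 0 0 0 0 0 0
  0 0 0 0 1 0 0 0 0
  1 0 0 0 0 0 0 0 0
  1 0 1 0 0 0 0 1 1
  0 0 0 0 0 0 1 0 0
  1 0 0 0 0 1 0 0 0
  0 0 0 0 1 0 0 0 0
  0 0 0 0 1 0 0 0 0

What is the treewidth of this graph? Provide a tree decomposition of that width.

Treewidth 1.
Bags: B1 = {a, g}  B2 = {a, e}  B3 = {e, h}  B4 = {a, d}  B5 = {a, b}  B6 = {f, g}  B7 = {c, e}  B8 = {e, i}
Tree: B1–B2, B2–B3, B2–B4, B1–B5, B1–B6, B3–B7, B3–B8

The largest bag has 2 vertices, giving width 1; this decomposition certifies tw(G) ≤ 1. G has an edge, so its treewidth is at least 1. Therefore the treewidth is 1.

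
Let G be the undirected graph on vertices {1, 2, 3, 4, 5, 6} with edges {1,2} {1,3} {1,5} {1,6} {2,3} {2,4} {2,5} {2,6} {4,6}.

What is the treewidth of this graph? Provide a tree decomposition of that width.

Every bag has size at most 3, so the width is 3 − 1 = 2 and tw(G) ≤ 2. Conversely, {1, 2, 3} is a clique of size 3, and the vertices of any clique must share a bag in every tree decomposition; so some bag has ≥ 3 vertices and tw(G) ≥ 2. Therefore the treewidth is 2.

Treewidth 2.
Bags: B1 = {1, 2, 6}  B2 = {2, 4, 6}  B3 = {1, 2, 3}  B4 = {1, 2, 5}
Tree: B1–B2, B1–B3, B3–B4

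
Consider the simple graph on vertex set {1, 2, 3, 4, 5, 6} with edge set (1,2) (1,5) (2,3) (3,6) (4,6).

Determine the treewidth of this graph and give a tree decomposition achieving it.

Treewidth 1.
One optimal decomposition is:
Bags: B1 = {1, 5}  B2 = {1, 2}  B3 = {2, 3}  B4 = {3, 6}  B5 = {4, 6}
Tree: B1–B2, B2–B3, B3–B4, B4–B5

Each bag holds 2 vertices, so the decomposition has width 1, which upper-bounds the treewidth. G has an edge, so its treewidth is at least 1. Hence tw(G) = 1 exactly.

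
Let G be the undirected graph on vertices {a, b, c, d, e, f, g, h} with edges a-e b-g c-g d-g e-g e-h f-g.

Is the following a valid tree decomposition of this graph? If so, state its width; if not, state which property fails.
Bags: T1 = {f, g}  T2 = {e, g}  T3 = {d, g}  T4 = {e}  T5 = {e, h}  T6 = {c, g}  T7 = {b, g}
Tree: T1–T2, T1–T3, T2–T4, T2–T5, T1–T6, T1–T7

No — vertex a appears in no bag.

A tree decomposition must satisfy three properties: every vertex lies in some bag; for every edge, both endpoints lie together in some bag; and for every vertex, the bags containing it form a connected subtree. Here vertex a appears in no bag, so the decomposition is invalid.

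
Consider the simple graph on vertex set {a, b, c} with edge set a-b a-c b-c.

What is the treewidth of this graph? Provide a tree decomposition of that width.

Treewidth 2.
One optimal decomposition is:
Bags: B1 = {a, b, c}
Tree: (single bag)

A single bag containing all 3 vertices is trivially a valid decomposition of width 2. Conversely, {a, b, c} is a clique of size 3, and the vertices of any clique must share a bag in every tree decomposition; so some bag has ≥ 3 vertices and tw(G) ≥ 2. Combining the bounds, tw(G) = 2.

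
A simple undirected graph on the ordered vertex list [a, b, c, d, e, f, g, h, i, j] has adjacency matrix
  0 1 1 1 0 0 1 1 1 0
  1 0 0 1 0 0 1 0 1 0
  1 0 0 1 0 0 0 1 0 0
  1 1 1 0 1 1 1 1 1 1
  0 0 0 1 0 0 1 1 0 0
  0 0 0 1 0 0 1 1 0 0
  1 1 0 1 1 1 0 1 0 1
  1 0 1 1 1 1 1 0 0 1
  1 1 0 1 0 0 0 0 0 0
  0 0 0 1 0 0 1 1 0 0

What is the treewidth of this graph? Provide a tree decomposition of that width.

Treewidth 3.
One such decomposition:
Bags: B1 = {a, d, g, h}  B2 = {d, f, g, h}  B3 = {d, g, h, j}  B4 = {a, b, d, g}  B5 = {d, e, g, h}  B6 = {a, b, d, i}  B7 = {a, c, d, h}
Tree: B1–B2, B2–B3, B1–B4, B1–B5, B4–B6, B1–B7

Each bag holds 4 vertices, so the decomposition has width 3, which upper-bounds the treewidth. For the lower bound, the 4 vertices {d, g, h, j} are pairwise adjacent, and any tree decomposition puts a clique entirely inside one bag — forcing width ≥ 3. Combining the bounds, tw(G) = 3.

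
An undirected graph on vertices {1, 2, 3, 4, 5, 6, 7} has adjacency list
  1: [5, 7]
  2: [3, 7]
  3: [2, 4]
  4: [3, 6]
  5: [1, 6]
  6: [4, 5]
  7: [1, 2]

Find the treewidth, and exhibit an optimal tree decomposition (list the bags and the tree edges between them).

Every bag has size at most 3, so the width is 3 − 1 = 2 and tw(G) ≤ 2. Since 1–7–2–3–4–6–5–1 is a cycle in G, G is not acyclic. Forests are exactly the graphs of treewidth ≤ 1, so tw(G) ≥ 2. Therefore the treewidth is 2.

Treewidth 2.
One optimal decomposition is:
Bags: B1 = {1, 2, 7}  B2 = {1, 2, 3}  B3 = {1, 3, 4}  B4 = {1, 4, 6}  B5 = {1, 5, 6}
Tree: B1–B2, B2–B3, B3–B4, B4–B5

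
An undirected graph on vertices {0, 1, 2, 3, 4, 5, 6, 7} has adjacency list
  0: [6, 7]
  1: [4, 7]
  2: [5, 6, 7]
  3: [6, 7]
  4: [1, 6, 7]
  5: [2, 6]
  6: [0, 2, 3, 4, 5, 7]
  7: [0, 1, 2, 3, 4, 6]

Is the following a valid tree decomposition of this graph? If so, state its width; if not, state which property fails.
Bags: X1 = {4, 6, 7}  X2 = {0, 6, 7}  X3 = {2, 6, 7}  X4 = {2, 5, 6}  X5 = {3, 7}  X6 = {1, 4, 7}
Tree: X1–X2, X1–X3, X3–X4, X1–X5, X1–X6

A tree decomposition must satisfy three properties: every vertex lies in some bag; for every edge, both endpoints lie together in some bag; and for every vertex, the bags containing it form a connected subtree. Here edge (6,3) lies in no bag, so the decomposition is invalid.

No — edge (6,3) lies in no bag.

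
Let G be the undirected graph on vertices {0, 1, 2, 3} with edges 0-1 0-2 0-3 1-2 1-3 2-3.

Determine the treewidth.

A width-3 tree decomposition is:
Bags: B1 = {0, 1, 2, 3}
Tree: (single bag)
With just one bag of size 4, the width is 4 − 1 = 3, so tw(G) ≤ 3. On the other hand G contains the 4-clique {0, 1, 2, 3}. A clique must lie in a single bag of any decomposition, so no decomposition can have width below 3. Therefore the treewidth is 3.

3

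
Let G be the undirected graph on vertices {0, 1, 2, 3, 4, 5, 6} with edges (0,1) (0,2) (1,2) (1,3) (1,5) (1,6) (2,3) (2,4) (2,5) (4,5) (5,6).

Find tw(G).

2

A width-2 tree decomposition is:
Bags: B1 = {1, 2, 5}  B2 = {2, 4, 5}  B3 = {0, 1, 2}  B4 = {1, 5, 6}  B5 = {1, 2, 3}
Tree: B1–B2, B1–B3, B1–B4, B1–B5
Every bag has size at most 3, so the width is 3 − 1 = 2 and tw(G) ≤ 2. On the other hand G contains the 3-clique {0, 1, 2}. A clique must lie in a single bag of any decomposition, so no decomposition can have width below 2. Therefore the treewidth is 2.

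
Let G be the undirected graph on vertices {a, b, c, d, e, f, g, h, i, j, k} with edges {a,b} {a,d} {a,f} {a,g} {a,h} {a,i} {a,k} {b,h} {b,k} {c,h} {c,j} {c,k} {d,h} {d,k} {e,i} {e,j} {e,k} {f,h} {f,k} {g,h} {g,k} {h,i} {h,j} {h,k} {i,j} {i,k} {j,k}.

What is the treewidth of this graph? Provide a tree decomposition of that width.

Treewidth 3.
One such decomposition:
Bags: B1 = {a, h, i, k}  B2 = {h, i, j, k}  B3 = {e, i, j, k}  B4 = {a, d, h, k}  B5 = {a, b, h, k}  B6 = {c, h, j, k}  B7 = {a, g, h, k}  B8 = {a, f, h, k}
Tree: B1–B2, B2–B3, B1–B4, B1–B5, B2–B6, B1–B7, B7–B8

Each bag holds 4 vertices, so the decomposition has width 3, which upper-bounds the treewidth. Conversely, {e, i, j, k} is a clique of size 4, and the vertices of any clique must share a bag in every tree decomposition; so some bag has ≥ 4 vertices and tw(G) ≥ 3. Hence tw(G) = 3 exactly.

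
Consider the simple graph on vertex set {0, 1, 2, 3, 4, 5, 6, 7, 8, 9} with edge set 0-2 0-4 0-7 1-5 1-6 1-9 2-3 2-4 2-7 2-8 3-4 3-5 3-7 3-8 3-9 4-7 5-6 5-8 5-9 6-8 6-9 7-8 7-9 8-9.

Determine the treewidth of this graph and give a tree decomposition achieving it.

Treewidth 3.
One optimal decomposition is:
Bags: B1 = {3, 7, 8, 9}  B2 = {3, 5, 8, 9}  B3 = {2, 3, 7, 8}  B4 = {5, 6, 8, 9}  B5 = {1, 5, 6, 9}  B6 = {2, 3, 4, 7}  B7 = {0, 2, 4, 7}
Tree: B1–B2, B1–B3, B2–B4, B4–B5, B3–B6, B6–B7

Each bag holds 4 vertices, so the decomposition has width 3, which upper-bounds the treewidth. On the other hand G contains the 4-clique {0, 2, 4, 7}. A clique must lie in a single bag of any decomposition, so no decomposition can have width below 3. Therefore the treewidth is 3.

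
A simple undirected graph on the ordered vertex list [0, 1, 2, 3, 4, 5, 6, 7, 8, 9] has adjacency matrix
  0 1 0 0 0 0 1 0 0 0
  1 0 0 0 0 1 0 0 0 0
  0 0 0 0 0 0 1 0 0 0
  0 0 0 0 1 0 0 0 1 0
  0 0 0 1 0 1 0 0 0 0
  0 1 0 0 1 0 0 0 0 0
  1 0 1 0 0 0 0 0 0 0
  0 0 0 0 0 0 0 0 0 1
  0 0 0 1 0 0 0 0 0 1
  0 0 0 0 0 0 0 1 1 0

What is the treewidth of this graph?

A width-1 tree decomposition is:
Bags: B1 = {2, 6}  B2 = {0, 6}  B3 = {0, 1}  B4 = {1, 5}  B5 = {4, 5}  B6 = {3, 4}  B7 = {3, 8}  B8 = {8, 9}  B9 = {7, 9}
Tree: B1–B2, B2–B3, B3–B4, B4–B5, B5–B6, B6–B7, B7–B8, B8–B9
The largest bag has 2 vertices, giving width 1; this decomposition certifies tw(G) ≤ 1. G has an edge, so its treewidth is at least 1. Hence tw(G) = 1 exactly.

1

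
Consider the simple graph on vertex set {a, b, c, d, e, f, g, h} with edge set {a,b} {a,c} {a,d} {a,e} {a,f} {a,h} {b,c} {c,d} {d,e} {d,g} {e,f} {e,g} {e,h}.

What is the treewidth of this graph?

2

A width-2 tree decomposition is:
Bags: B1 = {a, d, e}  B2 = {d, e, g}  B3 = {a, e, h}  B4 = {a, c, d}  B5 = {a, b, c}  B6 = {a, e, f}
Tree: B1–B2, B1–B3, B1–B4, B4–B5, B1–B6
The largest bag has 3 vertices, giving width 2; this decomposition certifies tw(G) ≤ 2. Conversely, {d, e, g} is a clique of size 3, and the vertices of any clique must share a bag in every tree decomposition; so some bag has ≥ 3 vertices and tw(G) ≥ 2. Therefore the treewidth is 2.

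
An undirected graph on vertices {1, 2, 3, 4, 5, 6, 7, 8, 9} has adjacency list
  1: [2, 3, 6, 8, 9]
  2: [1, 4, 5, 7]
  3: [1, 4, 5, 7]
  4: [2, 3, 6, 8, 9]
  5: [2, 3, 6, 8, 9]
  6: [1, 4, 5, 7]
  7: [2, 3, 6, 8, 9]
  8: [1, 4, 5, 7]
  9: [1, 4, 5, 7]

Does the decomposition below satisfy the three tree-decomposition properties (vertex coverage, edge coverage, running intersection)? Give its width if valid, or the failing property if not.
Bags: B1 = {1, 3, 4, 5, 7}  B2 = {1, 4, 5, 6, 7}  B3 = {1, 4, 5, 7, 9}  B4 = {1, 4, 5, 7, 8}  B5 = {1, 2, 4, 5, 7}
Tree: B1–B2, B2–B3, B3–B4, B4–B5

Every vertex of G appears in some bag (union = {1, 2, 3, 4, 5, 6, 7, 8, 9}); every edge is covered by a bag; and for each vertex v the set of bags containing v is connected in the bag tree. The decomposition is therefore valid. The largest bag has 5 vertices, so the width is 4.

Yes; width 4.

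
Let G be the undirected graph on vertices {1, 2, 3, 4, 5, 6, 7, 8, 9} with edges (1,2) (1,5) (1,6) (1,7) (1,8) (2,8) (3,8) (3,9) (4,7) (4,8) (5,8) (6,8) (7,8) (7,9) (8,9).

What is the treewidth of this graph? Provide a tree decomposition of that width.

Each bag holds 3 vertices, so the decomposition has width 2, which upper-bounds the treewidth. For the lower bound, the 3 vertices {1, 2, 8} are pairwise adjacent, and any tree decomposition puts a clique entirely inside one bag — forcing width ≥ 2. The upper and lower bounds meet at 2, so that is the treewidth.

Treewidth 2.
One optimal decomposition is:
Bags: B1 = {4, 7, 8}  B2 = {1, 7, 8}  B3 = {7, 8, 9}  B4 = {1, 2, 8}  B5 = {1, 6, 8}  B6 = {1, 5, 8}  B7 = {3, 8, 9}
Tree: B1–B2, B1–B3, B2–B4, B2–B5, B2–B6, B3–B7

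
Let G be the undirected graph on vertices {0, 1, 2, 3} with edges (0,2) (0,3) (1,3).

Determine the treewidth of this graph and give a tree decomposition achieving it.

Treewidth 1.
One such decomposition:
Bags: B1 = {0, 3}  B2 = {0, 2}  B3 = {1, 3}
Tree: B1–B2, B1–B3

Every bag has size at most 2, so the width is 2 − 1 = 1 and tw(G) ≤ 1. Since G has at least one edge (e.g. 3–0), it is not an edgeless graph, so tw(G) ≥ 1. Hence tw(G) = 1 exactly.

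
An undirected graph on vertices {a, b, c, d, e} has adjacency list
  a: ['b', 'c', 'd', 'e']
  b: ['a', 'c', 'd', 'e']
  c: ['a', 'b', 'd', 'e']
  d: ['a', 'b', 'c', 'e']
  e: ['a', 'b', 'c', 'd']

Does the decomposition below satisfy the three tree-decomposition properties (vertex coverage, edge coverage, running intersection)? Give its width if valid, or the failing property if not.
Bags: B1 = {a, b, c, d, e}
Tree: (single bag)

Every vertex of G appears in some bag (union = {a, b, c, d, e}); every edge is covered by a bag; and for each vertex v the set of bags containing v is connected in the bag tree. The decomposition is therefore valid. The largest bag has 5 vertices, so the width is 4.

Yes; width 4.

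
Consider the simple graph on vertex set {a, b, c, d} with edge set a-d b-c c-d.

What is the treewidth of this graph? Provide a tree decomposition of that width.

Treewidth 1.
One such decomposition:
Bags: B1 = {a, d}  B2 = {c, d}  B3 = {b, c}
Tree: B1–B2, B2–B3

Every bag has size at most 2, so the width is 2 − 1 = 1 and tw(G) ≤ 1. G has an edge, so its treewidth is at least 1. Hence tw(G) = 1 exactly.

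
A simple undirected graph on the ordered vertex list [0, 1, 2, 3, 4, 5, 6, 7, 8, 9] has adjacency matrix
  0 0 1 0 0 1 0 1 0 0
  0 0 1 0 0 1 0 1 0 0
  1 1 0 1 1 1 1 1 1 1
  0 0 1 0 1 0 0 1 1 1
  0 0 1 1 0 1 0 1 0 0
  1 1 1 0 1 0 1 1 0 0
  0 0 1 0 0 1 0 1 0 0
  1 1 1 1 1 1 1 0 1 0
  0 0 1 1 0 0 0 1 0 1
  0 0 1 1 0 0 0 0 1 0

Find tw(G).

3

A width-3 tree decomposition is:
Bags: B1 = {2, 4, 5, 7}  B2 = {1, 2, 5, 7}  B3 = {2, 3, 4, 7}  B4 = {0, 2, 5, 7}  B5 = {2, 3, 7, 8}  B6 = {2, 3, 8, 9}  B7 = {2, 5, 6, 7}
Tree: B1–B2, B1–B3, B1–B4, B3–B5, B5–B6, B1–B7
Every bag has size at most 4, so the width is 4 − 1 = 3 and tw(G) ≤ 3. For the lower bound, the 4 vertices {2, 3, 8, 9} are pairwise adjacent, and any tree decomposition puts a clique entirely inside one bag — forcing width ≥ 3. Therefore the treewidth is 3.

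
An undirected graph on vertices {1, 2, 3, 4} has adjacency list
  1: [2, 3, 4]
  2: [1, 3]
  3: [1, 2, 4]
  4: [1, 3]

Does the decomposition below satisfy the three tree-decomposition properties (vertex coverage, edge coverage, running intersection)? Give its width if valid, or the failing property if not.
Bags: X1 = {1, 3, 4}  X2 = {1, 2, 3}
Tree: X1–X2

Checking the three conditions: (i) the bags cover all of {1, 2, 3, 4}; (ii) for each edge, some bag contains both endpoints; (iii) the bags containing any fixed vertex form a subtree. All hold, so the decomposition is valid with width 3 − 1 = 2.

Yes; width 2.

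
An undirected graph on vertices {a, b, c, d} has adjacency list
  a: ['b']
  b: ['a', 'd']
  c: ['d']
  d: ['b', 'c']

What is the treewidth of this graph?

1

A width-1 tree decomposition is:
Bags: B1 = {c, d}  B2 = {b, d}  B3 = {a, b}
Tree: B1–B2, B2–B3
Every bag has size at most 2, so the width is 2 − 1 = 1 and tw(G) ≤ 1. G has an edge, so its treewidth is at least 1. Hence tw(G) = 1 exactly.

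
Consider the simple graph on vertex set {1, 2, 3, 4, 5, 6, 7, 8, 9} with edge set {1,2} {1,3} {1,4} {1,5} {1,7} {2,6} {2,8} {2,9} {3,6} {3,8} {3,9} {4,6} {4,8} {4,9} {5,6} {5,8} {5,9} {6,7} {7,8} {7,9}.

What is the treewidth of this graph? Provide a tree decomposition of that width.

The largest bag has 5 vertices, giving width 4; this decomposition certifies tw(G) ≤ 4. For the lower bound: the 5 vertex sets {6,7}, {5,8}, {1,3}, {9}, {4} are disjoint, each induces a connected subgraph, and every pair is joined by at least one edge of G. Contracting each set to a single vertex therefore yields K_{5} as a minor, and since treewidth is minor-monotone, tw(G) ≥ tw(K_{5}) = 4. The upper and lower bounds meet at 4, so that is the treewidth.

Treewidth 4.
One such decomposition:
Bags: B1 = {1, 6, 7, 8, 9}  B2 = {1, 5, 6, 8, 9}  B3 = {1, 3, 6, 8, 9}  B4 = {1, 4, 6, 8, 9}  B5 = {1, 2, 6, 8, 9}
Tree: B1–B2, B2–B3, B3–B4, B4–B5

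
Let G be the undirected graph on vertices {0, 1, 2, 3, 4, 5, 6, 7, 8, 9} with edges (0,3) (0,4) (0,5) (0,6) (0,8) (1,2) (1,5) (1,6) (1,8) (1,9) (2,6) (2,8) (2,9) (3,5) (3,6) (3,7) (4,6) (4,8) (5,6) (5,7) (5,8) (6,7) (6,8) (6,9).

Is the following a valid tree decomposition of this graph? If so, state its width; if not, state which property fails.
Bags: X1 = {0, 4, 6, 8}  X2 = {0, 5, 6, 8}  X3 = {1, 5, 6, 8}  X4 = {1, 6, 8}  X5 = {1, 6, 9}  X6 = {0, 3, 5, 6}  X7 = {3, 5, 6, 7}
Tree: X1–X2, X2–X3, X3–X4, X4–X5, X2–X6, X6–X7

A tree decomposition must satisfy three properties: every vertex lies in some bag; for every edge, both endpoints lie together in some bag; and for every vertex, the bags containing it form a connected subtree. Here vertex 2 appears in no bag, so the decomposition is invalid.

No — vertex 2 appears in no bag.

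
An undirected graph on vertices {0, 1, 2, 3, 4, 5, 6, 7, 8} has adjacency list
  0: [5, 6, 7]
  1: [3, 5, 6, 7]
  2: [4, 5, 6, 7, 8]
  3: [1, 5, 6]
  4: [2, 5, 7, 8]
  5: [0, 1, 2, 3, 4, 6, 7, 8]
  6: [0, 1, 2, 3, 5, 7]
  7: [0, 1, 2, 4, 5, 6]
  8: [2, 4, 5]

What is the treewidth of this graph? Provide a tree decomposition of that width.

Treewidth 3.
One optimal decomposition is:
Bags: B1 = {2, 5, 6, 7}  B2 = {2, 4, 5, 7}  B3 = {0, 5, 6, 7}  B4 = {1, 5, 6, 7}  B5 = {2, 4, 5, 8}  B6 = {1, 3, 5, 6}
Tree: B1–B2, B1–B3, B3–B4, B2–B5, B4–B6

The largest bag has 4 vertices, giving width 3; this decomposition certifies tw(G) ≤ 3. Conversely, {2, 4, 5, 8} is a clique of size 4, and the vertices of any clique must share a bag in every tree decomposition; so some bag has ≥ 4 vertices and tw(G) ≥ 3. Hence tw(G) = 3 exactly.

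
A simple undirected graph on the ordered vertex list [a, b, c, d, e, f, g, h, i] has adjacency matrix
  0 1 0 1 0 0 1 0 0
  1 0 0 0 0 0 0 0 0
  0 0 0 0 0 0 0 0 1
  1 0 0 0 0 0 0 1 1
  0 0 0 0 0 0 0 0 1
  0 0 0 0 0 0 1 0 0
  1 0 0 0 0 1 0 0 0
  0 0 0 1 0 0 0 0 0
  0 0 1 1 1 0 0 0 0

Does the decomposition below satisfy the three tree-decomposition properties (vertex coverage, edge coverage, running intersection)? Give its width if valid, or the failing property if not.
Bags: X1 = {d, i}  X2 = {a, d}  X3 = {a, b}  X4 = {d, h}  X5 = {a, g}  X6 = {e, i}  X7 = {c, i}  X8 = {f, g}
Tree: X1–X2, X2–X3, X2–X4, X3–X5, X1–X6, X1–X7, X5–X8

Yes; width 1.

Vertex coverage: the bags together contain {a, b, c, d, e, f, g, h, i}, the full vertex set. Edge coverage: each edge of G has both endpoints in at least one bag. Running intersection: for every vertex, the bags containing it form a connected subtree. All three properties hold, so this is a valid tree decomposition of width max|bag| − 1 = 1, and hence tw(G) ≤ 1.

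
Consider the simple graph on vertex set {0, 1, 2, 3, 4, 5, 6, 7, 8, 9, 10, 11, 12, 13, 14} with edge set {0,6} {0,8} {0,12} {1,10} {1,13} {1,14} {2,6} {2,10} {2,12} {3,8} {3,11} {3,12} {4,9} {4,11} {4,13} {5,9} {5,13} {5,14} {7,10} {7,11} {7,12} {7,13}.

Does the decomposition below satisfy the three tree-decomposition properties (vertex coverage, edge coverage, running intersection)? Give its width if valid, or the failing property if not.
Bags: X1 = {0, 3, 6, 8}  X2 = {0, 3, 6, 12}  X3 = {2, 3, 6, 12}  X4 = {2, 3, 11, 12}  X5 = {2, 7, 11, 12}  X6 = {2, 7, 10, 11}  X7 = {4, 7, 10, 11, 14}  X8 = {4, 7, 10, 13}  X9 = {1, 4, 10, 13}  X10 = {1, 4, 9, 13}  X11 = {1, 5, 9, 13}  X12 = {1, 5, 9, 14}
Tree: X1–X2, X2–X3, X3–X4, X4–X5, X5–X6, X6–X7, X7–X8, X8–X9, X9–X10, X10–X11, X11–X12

A tree decomposition must satisfy three properties: every vertex lies in some bag; for every edge, both endpoints lie together in some bag; and for every vertex, the bags containing it form a connected subtree. Here bags containing vertex 14 are not connected in the tree, so the decomposition is invalid.

No — bags containing vertex 14 are not connected in the tree.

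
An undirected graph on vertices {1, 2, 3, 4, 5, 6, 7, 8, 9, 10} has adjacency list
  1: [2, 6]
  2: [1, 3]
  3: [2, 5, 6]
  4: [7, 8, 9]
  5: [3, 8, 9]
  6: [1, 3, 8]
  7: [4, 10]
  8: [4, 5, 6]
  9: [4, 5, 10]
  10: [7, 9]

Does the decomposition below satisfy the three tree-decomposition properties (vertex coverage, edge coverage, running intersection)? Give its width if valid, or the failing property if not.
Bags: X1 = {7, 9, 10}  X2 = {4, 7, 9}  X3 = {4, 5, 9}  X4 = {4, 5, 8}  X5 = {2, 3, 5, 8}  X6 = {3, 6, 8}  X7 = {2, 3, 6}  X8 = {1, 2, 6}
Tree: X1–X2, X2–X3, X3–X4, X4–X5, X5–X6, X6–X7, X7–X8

No — bags containing vertex 2 are not connected in the tree.

A tree decomposition must satisfy three properties: every vertex lies in some bag; for every edge, both endpoints lie together in some bag; and for every vertex, the bags containing it form a connected subtree. Here bags containing vertex 2 are not connected in the tree, so the decomposition is invalid.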